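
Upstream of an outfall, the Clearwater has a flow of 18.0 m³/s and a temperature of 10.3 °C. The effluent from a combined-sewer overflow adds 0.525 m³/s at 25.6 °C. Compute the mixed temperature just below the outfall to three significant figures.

Flow-weighted mixing: C = (Q_r C_r + Q_w C_w)/(Q_r + Q_w)
= (18.0×10.3 + 0.525×25.6)/(18.0 + 0.525) = 198.8/18.52 = 10.73 °C.

10.7 °C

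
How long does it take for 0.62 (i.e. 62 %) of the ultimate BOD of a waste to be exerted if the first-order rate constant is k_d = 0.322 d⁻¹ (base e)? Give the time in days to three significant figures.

y/L₀ = 1 − e^(−k_d t) = 0.62 ⇒ e^(−k_d t) = 0.380
t = −ln(0.380) / 0.322 = 0.9676 / 0.322 = 3.005 d.

t ≈ 3.00 d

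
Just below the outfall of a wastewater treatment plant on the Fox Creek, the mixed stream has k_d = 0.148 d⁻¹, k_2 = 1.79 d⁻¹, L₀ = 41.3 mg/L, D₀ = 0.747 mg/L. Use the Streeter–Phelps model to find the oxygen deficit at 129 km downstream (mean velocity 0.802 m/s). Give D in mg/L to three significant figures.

Travel time t = x/v = 129 km / (0.802 m/s) = 129000 m / 0.802 m/s = 160800 s = 1.862 d.
k_d L₀/(k_2−k_d) = 0.148×41.3/(1.79−0.148) = 6.112/1.642 = 3.723 mg/L.
e^(−k_d t) = e^(−0.148×1.862) = 0.7592; e^(−k_2 t) = e^(−1.79×1.862) = 0.03571.
D = 3.723 × (0.7592 − 0.03571) + 0.747 × 0.03571 = 2.693 + 0.02667 = 2.720 mg/L.

D ≈ 2.72 mg/L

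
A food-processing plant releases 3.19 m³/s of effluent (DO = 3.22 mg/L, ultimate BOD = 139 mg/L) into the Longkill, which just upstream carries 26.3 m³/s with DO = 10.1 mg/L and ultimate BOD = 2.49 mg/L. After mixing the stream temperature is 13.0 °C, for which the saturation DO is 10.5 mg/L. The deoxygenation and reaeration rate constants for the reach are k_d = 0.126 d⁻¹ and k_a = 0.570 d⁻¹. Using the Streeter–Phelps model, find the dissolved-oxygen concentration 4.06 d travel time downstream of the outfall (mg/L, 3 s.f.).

Mixed DO = (26.3×10.1 + 3.19×3.22)/(26.3+3.19) = 275.9/29.49 = 9.356 mg/L.
Mixed L₀ = (26.3×2.49 + 3.19×139)/(29.49) = 508.9/29.49 = 17.26 mg/L.
Initial deficit D₀ = C_s − DO₀ = 10.5 − 9.356 = 1.144 mg/L.
D(4.06) = [0.126×17.26/(0.570−0.126)](e^(−0.126×4.06) − e^(−0.570×4.06)) + 1.144 e^(−0.570×4.06)
= 4.897 × (0.5996 − 0.09885) + 1.144 × 0.09885 = 2.565 mg/L.
DO = 10.5 − 2.565 = 7.935 mg/L.

DO ≈ 7.93 mg/L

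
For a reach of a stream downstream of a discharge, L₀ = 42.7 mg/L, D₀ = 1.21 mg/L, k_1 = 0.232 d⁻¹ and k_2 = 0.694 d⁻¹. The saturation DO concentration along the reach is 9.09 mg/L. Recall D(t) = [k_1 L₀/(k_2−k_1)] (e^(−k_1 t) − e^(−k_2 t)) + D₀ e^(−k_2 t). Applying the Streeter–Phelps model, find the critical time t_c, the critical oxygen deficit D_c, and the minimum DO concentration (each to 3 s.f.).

t_c = [1/(k_2−k_1)] ln[(k_2/k_1)(1 − D₀(k_2−k_1)/(k_1 L₀))]
= [1/(0.694−0.232)] ln[(0.694/0.232)(1 − 1.21×0.4620/(0.232×42.7))]
= (1/0.4620) ln[2.991 × 0.9436] = 2.165 × ln(2.823) = 2.165 × 1.038 = 2.246 d.
L(t_c) = L₀ e^(−k_1 t_c) = 42.7 × 0.5939 = 25.36 mg/L, and at the critical point k_2 D_c = k_1 L, so D_c = (0.232/0.694) × 25.36 = 8.477 mg/L.
Minimum DO = C_s − D_c = 9.09 − 8.477 = 0.6127 mg/L.

t_c ≈ 2.25 d; D_c ≈ 8.48 mg/L; min DO ≈ 0.613 mg/L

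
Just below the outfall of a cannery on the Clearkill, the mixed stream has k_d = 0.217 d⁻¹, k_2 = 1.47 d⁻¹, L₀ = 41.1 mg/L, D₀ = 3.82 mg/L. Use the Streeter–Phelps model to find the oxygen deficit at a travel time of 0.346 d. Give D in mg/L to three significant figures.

D ≈ 4.62 mg/L

k_d L₀/(k_2−k_d) = 0.217×41.1/(1.47−0.217) = 8.919/1.253 = 7.118 mg/L.
e^(−k_d t) = e^(−0.217×0.3460) = 0.9277; e^(−k_2 t) = e^(−1.47×0.3460) = 0.6013.
D = 7.118 × (0.9277 − 0.6013) + 3.82 × 0.6013 = 2.323 + 2.297 = 4.620 mg/L.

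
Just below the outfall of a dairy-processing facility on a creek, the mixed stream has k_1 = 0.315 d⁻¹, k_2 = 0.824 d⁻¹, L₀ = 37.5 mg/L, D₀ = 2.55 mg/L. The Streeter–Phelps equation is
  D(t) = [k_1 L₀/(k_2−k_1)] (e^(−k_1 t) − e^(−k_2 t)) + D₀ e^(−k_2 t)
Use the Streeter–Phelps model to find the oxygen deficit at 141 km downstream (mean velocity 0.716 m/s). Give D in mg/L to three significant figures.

Travel time t = x/v = 141 km / (0.716 m/s) = 141000 m / 0.716 m/s = 196900 s = 2.279 d.
k_1 L₀/(k_2−k_1) = 0.315×37.5/(0.824−0.315) = 11.81/0.5090 = 23.21 mg/L.
e^(−k_1 t) = e^(−0.315×2.279) = 0.4877; e^(−k_2 t) = e^(−0.824×2.279) = 0.1529.
D = 23.21 × (0.4877 − 0.1529) + 2.55 × 0.1529 = 7.771 + 0.3898 = 8.161 mg/L.

D ≈ 8.16 mg/L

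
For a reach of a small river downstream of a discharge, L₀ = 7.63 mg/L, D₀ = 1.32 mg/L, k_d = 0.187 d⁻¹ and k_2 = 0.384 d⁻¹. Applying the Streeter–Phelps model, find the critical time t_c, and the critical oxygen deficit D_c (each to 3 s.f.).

t_c = [1/(k_2−k_d)] ln[(k_2/k_d)(1 − D₀(k_2−k_d)/(k_d L₀))]
= [1/(0.384−0.187)] ln[(0.384/0.187)(1 − 1.32×0.1970/(0.187×7.63))]
= (1/0.1970) ln[2.053 × 0.8177] = 5.076 × ln(1.679) = 5.076 × 0.5183 = 2.631 d.
L(t_c) = L₀ e^(−k_d t_c) = 7.63 × 0.6114 = 4.665 mg/L, and at the critical point k_2 D_c = k_d L, so D_c = (0.187/0.384) × 4.665 = 2.272 mg/L.

t_c ≈ 2.63 d; D_c ≈ 2.27 mg/L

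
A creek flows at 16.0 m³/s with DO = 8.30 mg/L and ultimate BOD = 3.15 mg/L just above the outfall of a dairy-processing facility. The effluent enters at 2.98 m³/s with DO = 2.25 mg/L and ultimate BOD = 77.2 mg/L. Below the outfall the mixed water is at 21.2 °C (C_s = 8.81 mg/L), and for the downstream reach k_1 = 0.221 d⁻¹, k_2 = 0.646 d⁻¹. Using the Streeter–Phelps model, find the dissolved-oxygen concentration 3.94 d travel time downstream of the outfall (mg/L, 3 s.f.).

Mixed DO = (16.0×8.30 + 2.98×2.25)/(16.0+2.98) = 139.5/18.98 = 7.350 mg/L.
Mixed L₀ = (16.0×3.15 + 2.98×77.2)/(18.98) = 280.5/18.98 = 14.78 mg/L.
Initial deficit D₀ = C_s − DO₀ = 8.81 − 7.350 = 1.460 mg/L.
D(3.94) = [0.221×14.78/(0.646−0.221)](e^(−0.221×3.94) − e^(−0.646×3.94)) + 1.460 e^(−0.646×3.94)
= 7.684 × (0.4186 − 0.07845) + 1.460 × 0.07845 = 2.728 mg/L.
DO = 8.81 − 2.728 = 6.082 mg/L.

DO ≈ 6.08 mg/L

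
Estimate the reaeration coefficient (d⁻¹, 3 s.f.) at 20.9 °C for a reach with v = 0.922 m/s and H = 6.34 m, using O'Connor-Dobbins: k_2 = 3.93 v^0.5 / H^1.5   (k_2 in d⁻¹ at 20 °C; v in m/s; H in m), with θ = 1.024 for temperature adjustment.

k_2 ≈ 0.241 d⁻¹

k_2(20) = 3.93 × 0.922^0.5 / 6.34^1.5 = 3.93 × 0.9602 / 15.96 = 0.2364 d⁻¹.
k_2(20.9) = 0.2364 × 1.024^(20.9−20) = 0.2364 × 1.022 = 0.2415 d⁻¹.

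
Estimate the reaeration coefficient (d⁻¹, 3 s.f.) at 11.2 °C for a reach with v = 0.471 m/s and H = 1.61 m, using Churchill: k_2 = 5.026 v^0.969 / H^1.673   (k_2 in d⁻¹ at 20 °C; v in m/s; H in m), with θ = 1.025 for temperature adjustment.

k_2(20) = 5.026 × 0.471^0.969 / 1.61^1.673 = 5.026 × 0.4821 / 2.218 = 1.092 d⁻¹.
k_2(11.2) = 1.092 × 1.025^(11.2−20) = 1.092 × 0.8047 = 0.8790 d⁻¹.

k_2 ≈ 0.879 d⁻¹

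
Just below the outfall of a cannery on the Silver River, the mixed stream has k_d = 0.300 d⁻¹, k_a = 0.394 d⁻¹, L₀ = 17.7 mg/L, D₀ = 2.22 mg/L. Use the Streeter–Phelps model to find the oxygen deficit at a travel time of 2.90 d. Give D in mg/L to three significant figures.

D ≈ 6.35 mg/L

k_d L₀/(k_a−k_d) = 0.300×17.7/(0.394−0.300) = 5.310/0.09400 = 56.49 mg/L.
e^(−k_d t) = e^(−0.300×2.900) = 0.4190; e^(−k_a t) = e^(−0.394×2.900) = 0.3190.
D = 56.49 × (0.4190 − 0.3190) + 2.22 × 0.3190 = 5.647 + 0.7082 = 6.355 mg/L.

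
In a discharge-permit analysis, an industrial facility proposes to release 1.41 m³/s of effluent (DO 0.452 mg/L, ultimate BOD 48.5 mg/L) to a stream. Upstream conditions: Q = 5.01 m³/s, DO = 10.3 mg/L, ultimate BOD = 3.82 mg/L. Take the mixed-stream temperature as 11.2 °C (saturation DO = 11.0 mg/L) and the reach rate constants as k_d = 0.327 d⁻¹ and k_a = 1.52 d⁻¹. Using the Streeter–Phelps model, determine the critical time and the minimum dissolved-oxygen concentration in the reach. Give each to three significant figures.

Mixed DO = (5.01×10.3 + 1.41×0.452)/(5.01+1.41) = 52.24/6.420 = 8.137 mg/L.
Mixed L₀ = (5.01×3.82 + 1.41×48.5)/(6.420) = 87.52/6.420 = 13.63 mg/L.
Initial deficit D₀ = C_s − DO₀ = 11.0 − 8.137 = 2.863 mg/L.
t_c = (1/1.193) ln[(1.52/0.327)(1 − 2.863×1.193/(0.327×13.63))] = 0.8382 × ln(1.087) = 0.06997 d.
D_c = (0.327/1.52) × 13.63 × e^(−0.327×0.06997) = 0.2151 × 13.63 × 0.9774 = 2.867 mg/L.
Minimum DO = 11.0 − 2.867 = 8.133 mg/L.

t_c ≈ 0.0700 d; minimum DO ≈ 8.13 mg/L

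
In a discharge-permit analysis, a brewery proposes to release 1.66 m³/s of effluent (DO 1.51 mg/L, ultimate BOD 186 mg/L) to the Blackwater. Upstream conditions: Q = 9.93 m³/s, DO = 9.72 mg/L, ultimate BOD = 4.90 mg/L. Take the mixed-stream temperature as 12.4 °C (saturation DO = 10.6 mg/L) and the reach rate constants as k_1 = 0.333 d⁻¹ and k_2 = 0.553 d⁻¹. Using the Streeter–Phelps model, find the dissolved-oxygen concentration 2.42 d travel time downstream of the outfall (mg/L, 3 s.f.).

Mixed DO = (9.93×9.72 + 1.66×1.51)/(9.93+1.66) = 99.03/11.59 = 8.544 mg/L.
Mixed L₀ = (9.93×4.90 + 1.66×186)/(11.59) = 357.4/11.59 = 30.84 mg/L.
Initial deficit D₀ = C_s − DO₀ = 10.6 − 8.544 = 2.056 mg/L.
D(2.42) = [0.333×30.84/(0.553−0.333)](e^(−0.333×2.42) − e^(−0.553×2.42)) + 2.056 e^(−0.553×2.42)
= 46.68 × (0.4467 − 0.2623) + 2.056 × 0.2623 = 9.147 mg/L.
DO = 10.6 − 9.147 = 1.453 mg/L.

DO ≈ 1.45 mg/L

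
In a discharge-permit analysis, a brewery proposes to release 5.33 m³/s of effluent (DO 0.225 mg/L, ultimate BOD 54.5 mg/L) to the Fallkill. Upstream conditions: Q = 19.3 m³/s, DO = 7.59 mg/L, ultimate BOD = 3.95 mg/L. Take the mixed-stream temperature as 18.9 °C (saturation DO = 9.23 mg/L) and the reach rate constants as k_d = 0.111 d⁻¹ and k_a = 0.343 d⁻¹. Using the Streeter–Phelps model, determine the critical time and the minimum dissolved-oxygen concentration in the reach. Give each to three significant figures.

t_c ≈ 2.25 d; minimum DO ≈ 5.48 mg/L

Mixed DO = (19.3×7.59 + 5.33×0.225)/(19.3+5.33) = 147.7/24.63 = 5.996 mg/L.
Mixed L₀ = (19.3×3.95 + 5.33×54.5)/(24.63) = 366.7/24.63 = 14.89 mg/L.
Initial deficit D₀ = C_s − DO₀ = 9.23 − 5.996 = 3.234 mg/L.
t_c = (1/0.2320) ln[(0.343/0.111)(1 − 3.234×0.2320/(0.111×14.89))] = 4.310 × ln(1.687) = 2.255 d.
D_c = (0.111/0.343) × 14.89 × e^(−0.111×2.255) = 0.3236 × 14.89 × 0.7786 = 3.751 mg/L.
Minimum DO = 9.23 − 3.751 = 5.479 mg/L.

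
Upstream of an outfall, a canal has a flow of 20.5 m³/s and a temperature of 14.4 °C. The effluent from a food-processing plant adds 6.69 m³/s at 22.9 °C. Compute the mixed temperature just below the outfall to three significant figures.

Flow-weighted mixing: C = (Q_r C_r + Q_w C_w)/(Q_r + Q_w)
= (20.5×14.4 + 6.69×22.9)/(20.5 + 6.69) = 448.4/27.19 = 16.49 °C.

16.5 °C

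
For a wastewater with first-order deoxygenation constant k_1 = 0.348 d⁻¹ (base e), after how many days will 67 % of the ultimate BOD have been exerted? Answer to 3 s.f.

y/L₀ = 1 − e^(−k_1 t) = 0.67 ⇒ e^(−k_1 t) = 0.330
t = −ln(0.330) / 0.348 = 1.109 / 0.348 = 3.186 d.

t ≈ 3.19 d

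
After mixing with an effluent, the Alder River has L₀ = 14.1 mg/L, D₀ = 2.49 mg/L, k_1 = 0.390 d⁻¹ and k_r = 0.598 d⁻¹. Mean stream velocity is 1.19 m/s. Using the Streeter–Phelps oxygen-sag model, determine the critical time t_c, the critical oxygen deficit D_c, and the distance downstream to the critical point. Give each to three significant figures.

t_c = [1/(k_r−k_1)] ln[(k_r/k_1)(1 − D₀(k_r−k_1)/(k_1 L₀))]
= [1/(0.598−0.390)] ln[(0.598/0.390)(1 − 2.49×0.2080/(0.390×14.1))]
= (1/0.2080) ln[1.533 × 0.9058] = 4.808 × ln(1.389) = 4.808 × 0.3285 = 1.579 d.
D_c = (k_1/k_r) L₀ e^(−k_1 t_c) = (0.390/0.598) × 14.1 × e^(−0.390×1.579) = 0.6522 × 14.1 × 0.5401 = 4.967 mg/L.
x_c = v t_c = 1.19 m/s × 1.579 d × 86400 s/d = 162400 m ≈ 162 km.

t_c ≈ 1.58 d; D_c ≈ 4.97 mg/L; x_c ≈ 162 km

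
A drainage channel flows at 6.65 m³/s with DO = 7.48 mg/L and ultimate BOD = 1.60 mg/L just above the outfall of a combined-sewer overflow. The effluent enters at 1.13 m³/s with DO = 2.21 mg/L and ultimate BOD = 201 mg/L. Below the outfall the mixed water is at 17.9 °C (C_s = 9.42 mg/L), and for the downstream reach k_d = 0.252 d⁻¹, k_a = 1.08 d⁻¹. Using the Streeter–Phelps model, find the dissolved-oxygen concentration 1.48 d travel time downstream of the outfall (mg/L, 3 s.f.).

DO ≈ 4.35 mg/L

Mixed DO = (6.65×7.48 + 1.13×2.21)/(6.65+1.13) = 52.24/7.780 = 6.715 mg/L.
Mixed L₀ = (6.65×1.60 + 1.13×201)/(7.780) = 237.8/7.780 = 30.56 mg/L.
Initial deficit D₀ = C_s − DO₀ = 9.42 − 6.715 = 2.705 mg/L.
D(1.48) = [0.252×30.56/(1.08−0.252)](e^(−0.252×1.48) − e^(−1.08×1.48)) + 2.705 e^(−1.08×1.48)
= 9.301 × (0.6887 − 0.2022) + 2.705 × 0.2022 = 5.072 mg/L.
DO = 9.42 − 5.072 = 4.348 mg/L.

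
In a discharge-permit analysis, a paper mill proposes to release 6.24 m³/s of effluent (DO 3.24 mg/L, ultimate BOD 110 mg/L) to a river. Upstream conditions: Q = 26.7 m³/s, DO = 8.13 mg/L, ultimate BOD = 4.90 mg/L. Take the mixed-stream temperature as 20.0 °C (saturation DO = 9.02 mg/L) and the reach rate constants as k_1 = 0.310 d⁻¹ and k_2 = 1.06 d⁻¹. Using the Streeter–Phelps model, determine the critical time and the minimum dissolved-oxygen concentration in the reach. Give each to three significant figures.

t_c ≈ 1.38 d; minimum DO ≈ 4.29 mg/L

Mixed DO = (26.7×8.13 + 6.24×3.24)/(26.7+6.24) = 237.3/32.94 = 7.204 mg/L.
Mixed L₀ = (26.7×4.90 + 6.24×110)/(32.94) = 817.2/32.94 = 24.81 mg/L.
Initial deficit D₀ = C_s − DO₀ = 9.02 − 7.204 = 1.816 mg/L.
t_c = (1/0.7500) ln[(1.06/0.310)(1 − 1.816×0.7500/(0.310×24.81))] = 1.333 × ln(2.814) = 1.379 d.
D_c = (0.310/1.06) × 24.81 × e^(−0.310×1.379) = 0.2925 × 24.81 × 0.6521 = 4.731 mg/L.
Minimum DO = 9.02 − 4.731 = 4.289 mg/L.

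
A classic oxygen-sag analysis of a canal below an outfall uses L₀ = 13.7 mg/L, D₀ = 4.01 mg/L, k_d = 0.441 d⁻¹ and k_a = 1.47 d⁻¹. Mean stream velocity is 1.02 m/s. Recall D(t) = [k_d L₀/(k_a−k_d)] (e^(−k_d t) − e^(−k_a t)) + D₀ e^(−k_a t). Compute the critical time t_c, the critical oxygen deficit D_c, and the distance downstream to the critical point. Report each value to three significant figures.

t_c ≈ 0.0537 d; D_c ≈ 4.01 mg/L; x_c ≈ 4.73 km

At the critical point dD/dt = 0, so k_d L₀ e^(−k_d t) = k_a D. Substituting D(t) from the Streeter–Phelps equation and solving for t gives
t_c = ln[(k_a/k_d)(1 − D₀(k_a−k_d)/(k_d L₀))] / (k_a−k_d).
Here k_a−k_d = 1.029 d⁻¹ and 1 − D₀(k_a−k_d)/(k_d L₀) = 1 − 4.01×1.029/(0.441×13.7) = 0.3170, so
t_c = ln(3.333 × 0.3170) / 1.029 = 0.05522 / 1.029 = 0.05366 d.
D_c = (k_d/k_a) L₀ e^(−k_d t_c) = (0.441/1.47) × 13.7 × e^(−0.441×0.05366) = 0.3000 × 13.7 × 0.9766 = 4.014 mg/L.
x_c = v t_c = 1.02 m/s × 0.05366 d × 86400 s/d = 4729 m ≈ 4.73 km.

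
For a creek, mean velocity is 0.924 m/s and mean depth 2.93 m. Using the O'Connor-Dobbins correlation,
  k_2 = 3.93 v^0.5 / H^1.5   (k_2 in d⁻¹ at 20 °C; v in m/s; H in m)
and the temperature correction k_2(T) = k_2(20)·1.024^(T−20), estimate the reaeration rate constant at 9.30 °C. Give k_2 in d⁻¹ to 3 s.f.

k_2 ≈ 0.584 d⁻¹

k_2(20) = 3.93 × 0.924^0.5 / 2.93^1.5 = 3.93 × 0.9612 / 5.015 = 0.7532 d⁻¹.
k_2(9.30) = 0.7532 × 1.024^(9.30−20) = 0.7532 × 0.7759 = 0.5844 d⁻¹.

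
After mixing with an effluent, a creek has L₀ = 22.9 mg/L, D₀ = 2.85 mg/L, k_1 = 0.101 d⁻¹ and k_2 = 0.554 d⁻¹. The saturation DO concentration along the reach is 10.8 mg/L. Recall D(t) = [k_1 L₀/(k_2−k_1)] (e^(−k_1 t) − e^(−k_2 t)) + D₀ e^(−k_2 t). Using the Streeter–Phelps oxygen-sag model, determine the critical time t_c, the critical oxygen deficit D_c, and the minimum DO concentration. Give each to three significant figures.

t_c = [1/(k_2−k_1)] ln[(k_2/k_1)(1 − D₀(k_2−k_1)/(k_1 L₀))]
= [1/(0.554−0.101)] ln[(0.554/0.101)(1 − 2.85×0.4530/(0.101×22.9))]
= (1/0.4530) ln[5.485 × 0.4418] = 2.208 × ln(2.423) = 2.208 × 0.8852 = 1.954 d.
L(t_c) = L₀ e^(−k_1 t_c) = 22.9 × 0.8209 = 18.80 mg/L, and at the critical point k_2 D_c = k_1 L, so D_c = (0.101/0.554) × 18.80 = 3.427 mg/L.
Minimum DO = C_s − D_c = 10.8 − 3.427 = 7.373 mg/L.

t_c ≈ 1.95 d; D_c ≈ 3.43 mg/L; min DO ≈ 7.37 mg/L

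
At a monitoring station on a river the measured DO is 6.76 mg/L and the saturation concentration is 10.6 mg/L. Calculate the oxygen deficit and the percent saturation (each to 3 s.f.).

D ≈ 3.84 mg/L; 63.8 % saturation

D = C_s − C = 10.6 − 6.76 = 3.84 mg/L.
% saturation = 6.76/10.6 × 100 = 63.8 %.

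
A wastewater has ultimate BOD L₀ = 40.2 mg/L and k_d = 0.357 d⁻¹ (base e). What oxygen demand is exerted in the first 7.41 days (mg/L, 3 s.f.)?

y ≈ 37.3 mg/L

y_t = L₀(1 − e^(−k_d t)) = 40.2 × (1 − e^(−0.357×7.41))
= 40.2 × (1 − 0.07098) = 40.2 × 0.9290 = 37.35 mg/L.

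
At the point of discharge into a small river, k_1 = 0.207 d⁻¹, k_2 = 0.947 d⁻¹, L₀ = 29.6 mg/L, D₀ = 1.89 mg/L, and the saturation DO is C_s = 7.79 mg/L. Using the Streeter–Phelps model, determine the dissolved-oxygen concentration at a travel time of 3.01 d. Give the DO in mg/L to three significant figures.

k_1 L₀/(k_2−k_1) = 0.207×29.6/(0.947−0.207) = 6.127/0.7400 = 8.280 mg/L.
e^(−k_1 t) = e^(−0.207×3.010) = 0.5363; e^(−k_2 t) = e^(−0.947×3.010) = 0.05782.
D = 8.280 × (0.5363 − 0.05782) + 1.89 × 0.05782 = 3.962 + 0.1093 = 4.071 mg/L.
DO = C_s − D = 7.79 − 4.071 = 3.719 mg/L.

DO ≈ 3.72 mg/L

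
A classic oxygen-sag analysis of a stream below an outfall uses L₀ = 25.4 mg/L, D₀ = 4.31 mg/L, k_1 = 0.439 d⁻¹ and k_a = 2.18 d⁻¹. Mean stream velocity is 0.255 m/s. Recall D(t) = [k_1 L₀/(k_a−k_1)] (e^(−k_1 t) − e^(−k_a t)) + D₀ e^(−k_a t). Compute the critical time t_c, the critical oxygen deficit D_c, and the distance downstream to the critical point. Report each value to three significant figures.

t_c ≈ 0.279 d; D_c ≈ 4.53 mg/L; x_c ≈ 6.14 km

With k_a/k_1 = 4.966 and 1 − D₀(k_a−k_1)/(k_1 L₀) = 0.3271,
t_c = ln(4.966 × 0.3271) / (2.18 − 0.439) = ln(1.624) / 1.741 = 0.4850/1.741 = 0.2786 d.
L(t_c) = L₀ e^(−k_1 t_c) = 25.4 × 0.8849 = 22.48 mg/L, and at the critical point k_a D_c = k_1 L, so D_c = (0.439/2.18) × 22.48 = 4.526 mg/L.
x_c = v t_c = 0.255 m/s × 0.2786 d × 86400 s/d = 6137 m ≈ 6.14 km.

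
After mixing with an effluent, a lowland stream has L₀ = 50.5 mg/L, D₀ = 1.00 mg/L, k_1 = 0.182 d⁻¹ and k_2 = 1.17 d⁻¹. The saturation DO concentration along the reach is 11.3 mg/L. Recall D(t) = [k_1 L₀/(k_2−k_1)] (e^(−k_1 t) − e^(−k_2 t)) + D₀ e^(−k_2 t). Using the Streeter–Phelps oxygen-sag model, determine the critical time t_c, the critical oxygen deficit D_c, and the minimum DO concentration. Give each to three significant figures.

With k_2/k_1 = 6.429 and 1 − D₀(k_2−k_1)/(k_1 L₀) = 0.8925,
t_c = ln(6.429 × 0.8925) / (1.17 − 0.182) = ln(5.738) / 0.9880 = 1.747/0.9880 = 1.768 d.
L(t_c) = L₀ e^(−k_1 t_c) = 50.5 × 0.7248 = 36.60 mg/L, and at the critical point k_2 D_c = k_1 L, so D_c = (0.182/1.17) × 36.60 = 5.694 mg/L.
Minimum DO = C_s − D_c = 11.3 − 5.694 = 5.606 mg/L.

t_c ≈ 1.77 d; D_c ≈ 5.69 mg/L; min DO ≈ 5.61 mg/L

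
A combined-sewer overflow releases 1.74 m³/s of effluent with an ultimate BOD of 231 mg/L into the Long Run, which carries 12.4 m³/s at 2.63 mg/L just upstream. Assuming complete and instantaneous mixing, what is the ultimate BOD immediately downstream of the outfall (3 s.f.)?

30.7 mg/L

Flow-weighted mixing: C = (Q_r C_r + Q_w C_w)/(Q_r + Q_w)
= (12.4×2.63 + 1.74×231)/(12.4 + 1.74) = 434.6/14.14 = 30.73 mg/L.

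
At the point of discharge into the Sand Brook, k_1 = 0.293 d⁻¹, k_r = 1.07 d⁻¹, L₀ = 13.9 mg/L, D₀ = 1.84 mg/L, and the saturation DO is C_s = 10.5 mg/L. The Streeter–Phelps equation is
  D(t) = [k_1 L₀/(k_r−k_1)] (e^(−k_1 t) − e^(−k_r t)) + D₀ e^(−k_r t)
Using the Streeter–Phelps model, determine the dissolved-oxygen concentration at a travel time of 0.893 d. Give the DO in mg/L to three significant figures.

DO ≈ 7.77 mg/L

k_1 L₀/(k_r−k_1) = 0.293×13.9/(1.07−0.293) = 4.073/0.7770 = 5.242 mg/L.
e^(−k_1 t) = e^(−0.293×0.8930) = 0.7698; e^(−k_r t) = e^(−1.07×0.8930) = 0.3846.
D = 5.242 × (0.7698 − 0.3846) + 1.84 × 0.3846 = 2.019 + 0.7077 = 2.727 mg/L.
DO = C_s − D = 10.5 − 2.727 = 7.773 mg/L.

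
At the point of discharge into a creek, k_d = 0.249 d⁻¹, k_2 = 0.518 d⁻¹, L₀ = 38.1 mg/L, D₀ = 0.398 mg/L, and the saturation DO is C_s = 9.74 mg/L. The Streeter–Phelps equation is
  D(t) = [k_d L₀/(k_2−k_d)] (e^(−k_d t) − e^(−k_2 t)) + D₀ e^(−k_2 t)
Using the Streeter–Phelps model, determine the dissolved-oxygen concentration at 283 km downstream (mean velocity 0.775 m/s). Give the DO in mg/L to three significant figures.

Travel time t = x/v = 283 km / (0.775 m/s) = 283000 m / 0.775 m/s = 365200 s = 4.226 d.
k_d L₀/(k_2−k_d) = 0.249×38.1/(0.518−0.249) = 9.487/0.2690 = 35.27 mg/L.
e^(−k_d t) = e^(−0.249×4.226) = 0.3491; e^(−k_2 t) = e^(−0.518×4.226) = 0.1120.
D = 35.27 × (0.3491 − 0.1120) + 0.398 × 0.1120 = 8.362 + 0.04458 = 8.407 mg/L.
DO = C_s − D = 9.74 − 8.407 = 1.333 mg/L.

DO ≈ 1.33 mg/L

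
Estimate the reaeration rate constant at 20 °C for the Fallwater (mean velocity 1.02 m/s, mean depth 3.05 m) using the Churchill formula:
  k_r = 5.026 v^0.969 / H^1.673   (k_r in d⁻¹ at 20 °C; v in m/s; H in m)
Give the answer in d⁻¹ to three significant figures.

k_r ≈ 0.793 d⁻¹

k_r = 5.026 × 1.02^0.969 / 3.05^1.673 = 5.026 × 1.019 / 6.460 = 0.7931 d⁻¹.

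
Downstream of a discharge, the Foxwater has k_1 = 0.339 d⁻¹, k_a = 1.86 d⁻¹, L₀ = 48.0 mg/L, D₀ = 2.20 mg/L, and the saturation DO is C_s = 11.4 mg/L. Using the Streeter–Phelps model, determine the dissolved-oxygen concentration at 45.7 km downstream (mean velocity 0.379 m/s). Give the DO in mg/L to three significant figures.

DO ≈ 5.37 mg/L

Travel time t = x/v = 45.7 km / (0.379 m/s) = 45700 m / 0.379 m/s = 120600 s = 1.396 d.
k_1 L₀/(k_a−k_1) = 0.339×48.0/(1.86−0.339) = 16.27/1.521 = 10.70 mg/L.
e^(−k_1 t) = e^(−0.339×1.396) = 0.6231; e^(−k_a t) = e^(−1.86×1.396) = 0.07458.
D = 10.70 × (0.6231 − 0.07458) + 2.20 × 0.07458 = 5.868 + 0.1641 = 6.032 mg/L.
DO = C_s − D = 11.4 − 6.032 = 5.368 mg/L.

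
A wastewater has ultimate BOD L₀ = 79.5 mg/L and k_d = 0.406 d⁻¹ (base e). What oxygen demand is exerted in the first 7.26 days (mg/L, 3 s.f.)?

y ≈ 75.3 mg/L

y_t = L₀(1 − e^(−k_d t)) = 79.5 × (1 − e^(−0.406×7.26))
= 79.5 × (1 − 0.05247) = 79.5 × 0.9475 = 75.33 mg/L.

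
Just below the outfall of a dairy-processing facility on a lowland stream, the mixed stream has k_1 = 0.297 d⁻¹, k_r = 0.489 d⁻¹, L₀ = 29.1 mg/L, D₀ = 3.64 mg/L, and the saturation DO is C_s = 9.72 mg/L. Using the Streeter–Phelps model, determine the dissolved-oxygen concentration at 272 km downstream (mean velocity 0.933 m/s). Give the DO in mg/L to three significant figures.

DO ≈ 1.14 mg/L

Travel time t = x/v = 272 km / (0.933 m/s) = 272000 m / 0.933 m/s = 291500 s = 3.374 d.
k_1 L₀/(k_r−k_1) = 0.297×29.1/(0.489−0.297) = 8.643/0.1920 = 45.01 mg/L.
e^(−k_1 t) = e^(−0.297×3.374) = 0.3671; e^(−k_r t) = e^(−0.489×3.374) = 0.1921.
D = 45.01 × (0.3671 − 0.1921) + 3.64 × 0.1921 = 7.879 + 0.6991 = 8.578 mg/L.
DO = C_s − D = 9.72 − 8.578 = 1.142 mg/L.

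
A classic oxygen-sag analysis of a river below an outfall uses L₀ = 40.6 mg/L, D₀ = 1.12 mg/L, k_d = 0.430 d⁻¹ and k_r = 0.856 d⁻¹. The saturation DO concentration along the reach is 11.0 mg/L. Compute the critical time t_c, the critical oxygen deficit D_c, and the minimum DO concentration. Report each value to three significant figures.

t_c ≈ 1.55 d; D_c ≈ 10.5 mg/L; min DO ≈ 0.532 mg/L

At the critical point dD/dt = 0, so k_d L₀ e^(−k_d t) = k_r D. Substituting D(t) from the Streeter–Phelps equation and solving for t gives
t_c = ln[(k_r/k_d)(1 − D₀(k_r−k_d)/(k_d L₀))] / (k_r−k_d).
Here k_r−k_d = 0.4260 d⁻¹ and 1 − D₀(k_r−k_d)/(k_d L₀) = 1 − 1.12×0.4260/(0.430×40.6) = 0.9727, so
t_c = ln(1.991 × 0.9727) / 0.4260 = 0.6608 / 0.4260 = 1.551 d.
L(t_c) = L₀ e^(−k_d t_c) = 40.6 × 0.5133 = 20.84 mg/L, and at the critical point k_r D_c = k_d L, so D_c = (0.430/0.856) × 20.84 = 10.47 mg/L.
Minimum DO = C_s − D_c = 11.0 − 10.47 = 0.5322 mg/L.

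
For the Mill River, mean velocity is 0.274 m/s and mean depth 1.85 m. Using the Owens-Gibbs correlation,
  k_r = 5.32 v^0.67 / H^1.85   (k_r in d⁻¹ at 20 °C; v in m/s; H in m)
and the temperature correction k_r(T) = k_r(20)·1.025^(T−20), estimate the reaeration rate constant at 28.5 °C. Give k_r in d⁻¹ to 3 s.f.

k_r ≈ 0.883 d⁻¹

k_r(20) = 5.32 × 0.274^0.67 / 1.85^1.85 = 5.32 × 0.4200 / 3.121 = 0.7160 d⁻¹.
k_r(28.5) = 0.7160 × 1.025^(28.5−20) = 0.7160 × 1.234 = 0.8833 d⁻¹.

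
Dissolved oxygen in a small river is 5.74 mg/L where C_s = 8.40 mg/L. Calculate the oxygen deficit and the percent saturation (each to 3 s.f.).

D ≈ 2.66 mg/L; 68.3 % saturation

D = C_s − C = 8.40 − 5.74 = 2.66 mg/L.
% saturation = 5.74/8.40 × 100 = 68.3 %.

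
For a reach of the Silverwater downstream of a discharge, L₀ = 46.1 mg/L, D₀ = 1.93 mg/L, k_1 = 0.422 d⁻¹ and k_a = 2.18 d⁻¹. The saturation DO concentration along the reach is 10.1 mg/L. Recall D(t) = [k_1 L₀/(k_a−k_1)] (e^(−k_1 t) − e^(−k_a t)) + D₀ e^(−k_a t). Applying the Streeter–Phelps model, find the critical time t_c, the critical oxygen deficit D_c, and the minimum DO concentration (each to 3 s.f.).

t_c = [1/(k_a−k_1)] ln[(k_a/k_1)(1 − D₀(k_a−k_1)/(k_1 L₀))]
= [1/(2.18−0.422)] ln[(2.18/0.422)(1 − 1.93×1.758/(0.422×46.1))]
= (1/1.758) ln[5.166 × 0.8256] = 0.5688 × ln(4.265) = 0.5688 × 1.450 = 0.8250 d.
L(t_c) = L₀ e^(−k_1 t_c) = 46.1 × 0.7060 = 32.55 mg/L, and at the critical point k_a D_c = k_1 L, so D_c = (0.422/2.18) × 32.55 = 6.300 mg/L.
Minimum DO = C_s − D_c = 10.1 − 6.300 = 3.800 mg/L.

t_c ≈ 0.825 d; D_c ≈ 6.30 mg/L; min DO ≈ 3.80 mg/L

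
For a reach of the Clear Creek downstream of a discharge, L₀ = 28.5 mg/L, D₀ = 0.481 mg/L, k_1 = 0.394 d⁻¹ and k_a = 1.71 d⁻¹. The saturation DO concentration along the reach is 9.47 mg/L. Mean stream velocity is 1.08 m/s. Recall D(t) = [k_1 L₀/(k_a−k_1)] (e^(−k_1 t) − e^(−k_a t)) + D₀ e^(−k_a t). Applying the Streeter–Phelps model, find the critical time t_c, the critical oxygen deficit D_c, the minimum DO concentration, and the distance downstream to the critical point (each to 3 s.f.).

t_c = [1/(k_a−k_1)] ln[(k_a/k_1)(1 − D₀(k_a−k_1)/(k_1 L₀))]
= [1/(1.71−0.394)] ln[(1.71/0.394)(1 − 0.481×1.316/(0.394×28.5))]
= (1/1.316) ln[4.340 × 0.9436] = 0.7599 × ln(4.095) = 0.7599 × 1.410 = 1.071 d.
D_c = (k_1/k_a) L₀ e^(−k_1 t_c) = (0.394/1.71) × 28.5 × e^(−0.394×1.071) = 0.2304 × 28.5 × 0.6557 = 4.306 mg/L.
Minimum DO = C_s − D_c = 9.47 − 4.306 = 5.164 mg/L.
x_c = v t_c = 1.08 m/s × 1.071 d × 86400 s/d = 99970 m ≈ 100 km.

t_c ≈ 1.07 d; D_c ≈ 4.31 mg/L; min DO ≈ 5.16 mg/L; x_c ≈ 100 km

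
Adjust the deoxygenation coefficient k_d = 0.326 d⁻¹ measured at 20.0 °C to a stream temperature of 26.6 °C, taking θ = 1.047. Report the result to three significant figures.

k_d(T₂) = k_d(T₁) · θ^(T₂−T₁) = 0.326 × 1.047^(26.6−20.0)
= 0.326 × 1.047^6.60 = 0.326 × 1.354 = 0.4414 d⁻¹.

k_d ≈ 0.441 d⁻¹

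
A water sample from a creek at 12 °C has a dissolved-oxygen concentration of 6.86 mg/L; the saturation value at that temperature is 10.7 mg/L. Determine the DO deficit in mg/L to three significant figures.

D = C_s − C = 10.7 − 6.86 = 3.84 mg/L.

D ≈ 3.84 mg/L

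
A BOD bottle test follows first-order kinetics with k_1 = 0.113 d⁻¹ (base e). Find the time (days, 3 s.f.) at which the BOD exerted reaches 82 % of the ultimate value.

t ≈ 15.2 d

y/L₀ = 1 − e^(−k_1 t) = 0.82 ⇒ e^(−k_1 t) = 0.180
t = −ln(0.180) / 0.113 = 1.715 / 0.113 = 15.18 d.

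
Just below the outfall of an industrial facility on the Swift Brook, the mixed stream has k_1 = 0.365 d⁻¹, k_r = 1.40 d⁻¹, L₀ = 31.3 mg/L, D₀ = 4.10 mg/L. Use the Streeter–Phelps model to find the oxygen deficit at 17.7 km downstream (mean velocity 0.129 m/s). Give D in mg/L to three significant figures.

D ≈ 5.43 mg/L

Travel time t = x/v = 17.7 km / (0.129 m/s) = 17700 m / 0.129 m/s = 137200 s = 1.588 d.
k_1 L₀/(k_r−k_1) = 0.365×31.3/(1.40−0.365) = 11.42/1.035 = 11.04 mg/L.
e^(−k_1 t) = e^(−0.365×1.588) = 0.5601; e^(−k_r t) = e^(−1.40×1.588) = 0.1083.
D = 11.04 × (0.5601 − 0.1083) + 4.10 × 0.1083 = 4.988 + 0.4438 = 5.431 mg/L.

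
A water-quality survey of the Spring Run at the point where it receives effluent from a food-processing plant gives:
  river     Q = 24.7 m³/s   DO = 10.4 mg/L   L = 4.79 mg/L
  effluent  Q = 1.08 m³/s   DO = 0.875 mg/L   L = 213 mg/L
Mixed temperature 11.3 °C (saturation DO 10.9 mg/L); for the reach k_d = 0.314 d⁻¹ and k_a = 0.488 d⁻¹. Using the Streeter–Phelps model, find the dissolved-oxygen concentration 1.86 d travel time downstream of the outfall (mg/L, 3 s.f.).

DO ≈ 6.78 mg/L

Mixed DO = (24.7×10.4 + 1.08×0.875)/(24.7+1.08) = 257.8/25.78 = 10.00 mg/L.
Mixed L₀ = (24.7×4.79 + 1.08×213)/(25.78) = 348.4/25.78 = 13.51 mg/L.
Initial deficit D₀ = C_s − DO₀ = 10.9 − 10.00 = 0.8990 mg/L.
D(1.86) = [0.314×13.51/(0.488−0.314)](e^(−0.314×1.86) − e^(−0.488×1.86)) + 0.8990 e^(−0.488×1.86)
= 24.38 × (0.5576 − 0.4035) + 0.8990 × 0.4035 = 4.122 mg/L.
DO = 10.9 − 4.122 = 6.778 mg/L.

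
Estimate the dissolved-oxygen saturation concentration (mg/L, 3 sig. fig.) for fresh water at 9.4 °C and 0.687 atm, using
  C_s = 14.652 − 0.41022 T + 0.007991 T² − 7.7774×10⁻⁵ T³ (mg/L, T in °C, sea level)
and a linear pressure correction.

At sea level: C_s = 14.652 − 0.41022×9.4 + 0.007991×9.4² − 7.7774×10⁻⁵×9.4³ = 11.44 mg/L.
Pressure correction: C_s' = 11.44 × 0.687 = 7.858 mg/L.

C_s ≈ 7.86 mg/L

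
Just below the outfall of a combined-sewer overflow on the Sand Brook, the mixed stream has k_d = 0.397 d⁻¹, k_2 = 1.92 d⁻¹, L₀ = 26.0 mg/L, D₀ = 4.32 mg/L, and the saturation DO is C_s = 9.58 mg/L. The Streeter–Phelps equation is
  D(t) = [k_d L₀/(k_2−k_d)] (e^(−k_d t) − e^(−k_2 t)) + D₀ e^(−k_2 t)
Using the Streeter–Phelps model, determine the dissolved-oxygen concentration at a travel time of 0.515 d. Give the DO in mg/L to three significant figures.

k_d L₀/(k_2−k_d) = 0.397×26.0/(1.92−0.397) = 10.32/1.523 = 6.777 mg/L.
e^(−k_d t) = e^(−0.397×0.5150) = 0.8151; e^(−k_2 t) = e^(−1.92×0.5150) = 0.3720.
D = 6.777 × (0.8151 − 0.3720) + 4.32 × 0.3720 = 3.003 + 1.607 = 4.610 mg/L.
DO = C_s − D = 9.58 − 4.610 = 4.970 mg/L.

DO ≈ 4.97 mg/L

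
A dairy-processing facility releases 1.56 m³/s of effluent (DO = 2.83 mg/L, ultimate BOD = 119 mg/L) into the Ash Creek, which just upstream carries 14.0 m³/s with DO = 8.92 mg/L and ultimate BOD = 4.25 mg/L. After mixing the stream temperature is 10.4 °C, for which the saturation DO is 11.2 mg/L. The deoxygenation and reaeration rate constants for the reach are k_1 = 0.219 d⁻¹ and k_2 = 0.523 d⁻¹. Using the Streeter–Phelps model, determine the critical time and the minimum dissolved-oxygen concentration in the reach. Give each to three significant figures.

Mixed DO = (14.0×8.92 + 1.56×2.83)/(14.0+1.56) = 129.3/15.56 = 8.309 mg/L.
Mixed L₀ = (14.0×4.25 + 1.56×119)/(15.56) = 245.1/15.56 = 15.75 mg/L.
Initial deficit D₀ = C_s − DO₀ = 11.2 − 8.309 = 2.891 mg/L.
t_c = (1/0.3040) ln[(0.523/0.219)(1 − 2.891×0.3040/(0.219×15.75))] = 3.289 × ln(1.780) = 1.897 d.
D_c = (0.219/0.523) × 15.75 × e^(−0.219×1.897) = 0.4187 × 15.75 × 0.6601 = 4.355 mg/L.
Minimum DO = 11.2 − 4.355 = 6.845 mg/L.

t_c ≈ 1.90 d; minimum DO ≈ 6.85 mg/L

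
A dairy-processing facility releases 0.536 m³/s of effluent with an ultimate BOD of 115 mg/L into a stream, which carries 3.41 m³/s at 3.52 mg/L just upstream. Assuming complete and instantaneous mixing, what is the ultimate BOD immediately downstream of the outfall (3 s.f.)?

Flow-weighted mixing: C = (Q_r C_r + Q_w C_w)/(Q_r + Q_w)
= (3.41×3.52 + 0.536×115)/(3.41 + 0.536) = 73.64/3.946 = 18.66 mg/L.

18.7 mg/L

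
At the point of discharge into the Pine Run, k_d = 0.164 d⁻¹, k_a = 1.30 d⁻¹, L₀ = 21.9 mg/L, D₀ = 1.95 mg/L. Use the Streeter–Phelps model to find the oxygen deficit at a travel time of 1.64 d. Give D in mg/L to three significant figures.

D ≈ 2.27 mg/L

k_d L₀/(k_a−k_d) = 0.164×21.9/(1.30−0.164) = 3.592/1.136 = 3.162 mg/L.
e^(−k_d t) = e^(−0.164×1.640) = 0.7642; e^(−k_a t) = e^(−1.30×1.640) = 0.1186.
D = 3.162 × (0.7642 − 0.1186) + 1.95 × 0.1186 = 2.041 + 0.2313 = 2.272 mg/L.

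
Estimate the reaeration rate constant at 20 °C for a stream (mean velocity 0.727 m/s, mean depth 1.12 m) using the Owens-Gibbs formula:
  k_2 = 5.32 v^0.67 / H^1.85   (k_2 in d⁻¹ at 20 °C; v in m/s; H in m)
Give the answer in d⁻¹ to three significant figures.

k_2 = 5.32 × 0.727^0.67 / 1.12^1.85 = 5.32 × 0.8077 / 1.233 = 3.484 d⁻¹.

k_2 ≈ 3.48 d⁻¹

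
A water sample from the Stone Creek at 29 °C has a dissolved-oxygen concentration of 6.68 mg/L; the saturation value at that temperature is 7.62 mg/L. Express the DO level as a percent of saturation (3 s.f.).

87.7 % saturation

% saturation = C/C_s × 100 = 6.68/7.62 × 100 = 87.7 %.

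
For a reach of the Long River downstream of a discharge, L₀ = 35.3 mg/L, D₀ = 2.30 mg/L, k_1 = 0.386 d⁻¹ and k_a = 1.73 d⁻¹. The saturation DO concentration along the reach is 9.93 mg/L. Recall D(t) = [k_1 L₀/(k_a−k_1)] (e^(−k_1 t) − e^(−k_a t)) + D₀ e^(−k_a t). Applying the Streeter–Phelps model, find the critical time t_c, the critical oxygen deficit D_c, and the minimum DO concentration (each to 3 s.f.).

At the critical point dD/dt = 0, so k_1 L₀ e^(−k_1 t) = k_a D. Substituting D(t) from the Streeter–Phelps equation and solving for t gives
t_c = ln[(k_a/k_1)(1 − D₀(k_a−k_1)/(k_1 L₀))] / (k_a−k_1).
Here k_a−k_1 = 1.344 d⁻¹ and 1 − D₀(k_a−k_1)/(k_1 L₀) = 1 − 2.30×1.344/(0.386×35.3) = 0.7731, so
t_c = ln(4.482 × 0.7731) / 1.344 = 1.243 / 1.344 = 0.9247 d.
L(t_c) = L₀ e^(−k_1 t_c) = 35.3 × 0.6998 = 24.70 mg/L, and at the critical point k_a D_c = k_1 L, so D_c = (0.386/1.73) × 24.70 = 5.512 mg/L.
Minimum DO = C_s − D_c = 9.93 − 5.512 = 4.418 mg/L.

t_c ≈ 0.925 d; D_c ≈ 5.51 mg/L; min DO ≈ 4.42 mg/L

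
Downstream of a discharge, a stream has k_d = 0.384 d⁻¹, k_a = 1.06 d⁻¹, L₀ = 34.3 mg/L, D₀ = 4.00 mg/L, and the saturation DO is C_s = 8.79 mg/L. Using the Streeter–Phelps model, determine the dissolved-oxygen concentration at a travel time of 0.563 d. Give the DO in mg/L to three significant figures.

DO ≈ 1.62 mg/L

k_d L₀/(k_a−k_d) = 0.384×34.3/(1.06−0.384) = 13.17/0.6760 = 19.48 mg/L.
e^(−k_d t) = e^(−0.384×0.5630) = 0.8056; e^(−k_a t) = e^(−1.06×0.5630) = 0.5506.
D = 19.48 × (0.8056 − 0.5506) + 4.00 × 0.5506 = 4.968 + 2.202 = 7.171 mg/L.
DO = C_s − D = 8.79 − 7.171 = 1.619 mg/L.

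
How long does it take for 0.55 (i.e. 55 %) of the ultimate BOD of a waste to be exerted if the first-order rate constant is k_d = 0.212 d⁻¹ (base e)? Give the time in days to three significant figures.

t ≈ 3.77 d

y/L₀ = 1 − e^(−k_d t) = 0.55 ⇒ e^(−k_d t) = 0.450
t = −ln(0.450) / 0.212 = 0.7985 / 0.212 = 3.767 d.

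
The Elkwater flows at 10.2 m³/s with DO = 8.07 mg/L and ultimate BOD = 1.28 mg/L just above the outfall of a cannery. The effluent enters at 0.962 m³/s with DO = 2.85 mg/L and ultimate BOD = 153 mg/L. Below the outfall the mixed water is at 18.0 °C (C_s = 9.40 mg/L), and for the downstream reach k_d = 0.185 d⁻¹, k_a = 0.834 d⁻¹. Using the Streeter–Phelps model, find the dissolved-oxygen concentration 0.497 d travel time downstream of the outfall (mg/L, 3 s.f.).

Mixed DO = (10.2×8.07 + 0.962×2.85)/(10.2+0.962) = 85.06/11.16 = 7.620 mg/L.
Mixed L₀ = (10.2×1.28 + 0.962×153)/(11.16) = 160.2/11.16 = 14.36 mg/L.
Initial deficit D₀ = C_s − DO₀ = 9.40 − 7.620 = 1.780 mg/L.
D(0.497) = [0.185×14.36/(0.834−0.185)](e^(−0.185×0.497) − e^(−0.834×0.497)) + 1.780 e^(−0.834×0.497)
= 4.092 × (0.9122 − 0.6607) + 1.780 × 0.6607 = 2.205 mg/L.
DO = 9.40 − 2.205 = 7.195 mg/L.

DO ≈ 7.19 mg/L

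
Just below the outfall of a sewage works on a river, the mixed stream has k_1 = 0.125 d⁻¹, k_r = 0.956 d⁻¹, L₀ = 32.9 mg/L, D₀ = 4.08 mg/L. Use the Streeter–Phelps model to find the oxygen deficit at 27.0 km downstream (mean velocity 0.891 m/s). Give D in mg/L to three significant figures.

D ≈ 4.12 mg/L

Travel time t = x/v = 27.0 km / (0.891 m/s) = 27000 m / 0.891 m/s = 30300 s = 0.3507 d.
k_1 L₀/(k_r−k_1) = 0.125×32.9/(0.956−0.125) = 4.112/0.8310 = 4.949 mg/L.
e^(−k_1 t) = e^(−0.125×0.3507) = 0.9571; e^(−k_r t) = e^(−0.956×0.3507) = 0.7151.
D = 4.949 × (0.9571 − 0.7151) + 4.08 × 0.7151 = 1.198 + 2.918 = 4.115 mg/L.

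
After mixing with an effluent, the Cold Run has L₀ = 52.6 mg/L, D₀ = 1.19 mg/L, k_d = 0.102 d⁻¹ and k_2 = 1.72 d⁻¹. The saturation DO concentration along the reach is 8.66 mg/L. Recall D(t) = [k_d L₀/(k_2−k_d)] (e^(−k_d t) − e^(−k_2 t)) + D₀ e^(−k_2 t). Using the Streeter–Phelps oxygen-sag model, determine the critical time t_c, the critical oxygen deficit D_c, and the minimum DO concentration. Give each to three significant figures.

At the critical point dD/dt = 0, so k_d L₀ e^(−k_d t) = k_2 D. Substituting D(t) from the Streeter–Phelps equation and solving for t gives
t_c = ln[(k_2/k_d)(1 − D₀(k_2−k_d)/(k_d L₀))] / (k_2−k_d).
Here k_2−k_d = 1.618 d⁻¹ and 1 − D₀(k_2−k_d)/(k_d L₀) = 1 − 1.19×1.618/(0.102×52.6) = 0.6411, so
t_c = ln(16.86 × 0.6411) / 1.618 = 2.381 / 1.618 = 1.471 d.
D_c = (k_d/k_2) L₀ e^(−k_d t_c) = (0.102/1.72) × 52.6 × e^(−0.102×1.471) = 0.05930 × 52.6 × 0.8606 = 2.685 mg/L.
Minimum DO = C_s − D_c = 8.66 − 2.685 = 5.975 mg/L.

t_c ≈ 1.47 d; D_c ≈ 2.68 mg/L; min DO ≈ 5.98 mg/L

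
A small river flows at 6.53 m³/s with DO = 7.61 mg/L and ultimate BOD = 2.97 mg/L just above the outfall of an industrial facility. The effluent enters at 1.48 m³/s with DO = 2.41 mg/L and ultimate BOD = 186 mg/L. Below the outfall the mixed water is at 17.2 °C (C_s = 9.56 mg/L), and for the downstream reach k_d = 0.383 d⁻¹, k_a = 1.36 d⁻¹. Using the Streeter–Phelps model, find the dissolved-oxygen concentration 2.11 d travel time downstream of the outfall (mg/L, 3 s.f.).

Mixed DO = (6.53×7.61 + 1.48×2.41)/(6.53+1.48) = 53.26/8.010 = 6.649 mg/L.
Mixed L₀ = (6.53×2.97 + 1.48×186)/(8.010) = 294.7/8.010 = 36.79 mg/L.
Initial deficit D₀ = C_s − DO₀ = 9.56 − 6.649 = 2.911 mg/L.
D(2.11) = [0.383×36.79/(1.36−0.383)](e^(−0.383×2.11) − e^(−1.36×2.11)) + 2.911 e^(−1.36×2.11)
= 14.42 × (0.4457 − 0.05672) + 2.911 × 0.05672 = 5.775 mg/L.
DO = 9.56 − 5.775 = 3.785 mg/L.

DO ≈ 3.79 mg/L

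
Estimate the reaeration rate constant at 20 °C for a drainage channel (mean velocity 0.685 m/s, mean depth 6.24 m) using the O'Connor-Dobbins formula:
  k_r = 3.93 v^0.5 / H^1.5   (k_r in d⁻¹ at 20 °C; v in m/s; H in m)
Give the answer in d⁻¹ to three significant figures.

k_r ≈ 0.209 d⁻¹

k_r = 3.93 × 0.685^0.5 / 6.24^1.5 = 3.93 × 0.8276 / 15.59 = 0.2087 d⁻¹.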